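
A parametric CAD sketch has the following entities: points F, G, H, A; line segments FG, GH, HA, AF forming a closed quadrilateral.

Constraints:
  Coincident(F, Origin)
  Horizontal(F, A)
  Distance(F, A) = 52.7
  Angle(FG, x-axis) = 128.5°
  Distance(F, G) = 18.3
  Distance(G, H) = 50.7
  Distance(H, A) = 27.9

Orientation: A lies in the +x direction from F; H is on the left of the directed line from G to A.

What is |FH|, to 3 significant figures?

45.2

Checks: F.y = 0.00, A.y = 0.00 ✓; |GH| = 50.70 ✓; |HA| = 27.90 ✓.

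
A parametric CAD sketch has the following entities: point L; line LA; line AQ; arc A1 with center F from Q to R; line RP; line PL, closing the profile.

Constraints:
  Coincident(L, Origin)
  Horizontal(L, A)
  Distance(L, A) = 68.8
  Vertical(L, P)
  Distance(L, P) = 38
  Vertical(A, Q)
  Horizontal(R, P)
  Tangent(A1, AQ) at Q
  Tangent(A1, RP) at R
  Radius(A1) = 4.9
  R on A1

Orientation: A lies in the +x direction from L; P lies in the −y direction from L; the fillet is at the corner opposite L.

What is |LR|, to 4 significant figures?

74.35

L is at the origin; L and A share the same y with |LA| = 68.8 and A on the +x side, so A = (68.80, 0.000). LP is vertical with |LP| = 38.0 and P on the −y side, so P = (0.000, -38.00). The virtual corner opposite L is at (68.80, -38.00). A1 meets AQ tangentially, so FQ is at right angles to AQ and A1 meets RP tangentially, so FR is at right angles to RP, with radius 4.9, so the center F sits 4.9 in from both sides at F = (63.90, -33.10). That places the tangent points at Q = (68.80, -33.10) on AQ and R = (63.90, -38.00) on RP. Then |LR| = |R − L| = 74.35.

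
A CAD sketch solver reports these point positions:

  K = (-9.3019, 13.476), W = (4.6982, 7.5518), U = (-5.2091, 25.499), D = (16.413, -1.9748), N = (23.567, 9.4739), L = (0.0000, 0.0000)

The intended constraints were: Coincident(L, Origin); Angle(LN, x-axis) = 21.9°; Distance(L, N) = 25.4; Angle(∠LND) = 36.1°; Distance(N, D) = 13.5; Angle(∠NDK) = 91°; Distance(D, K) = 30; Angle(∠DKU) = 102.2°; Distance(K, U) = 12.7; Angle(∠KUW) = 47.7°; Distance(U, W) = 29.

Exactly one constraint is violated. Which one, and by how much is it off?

Distance(U, W) = 29 — off by 8.50.

L = (0.00, 0.00) ✓; LN at 21.90° ✓; |LN| = 25.40 ✓; ∠LND = 36.10° ✓; |ND| = 13.50 ✓; ∠NDK = 91.00° ✓; |DK| = 30.00 ✓; ∠DKU = 102.2° ✓; |KU| = 12.70 ✓; ∠KUW = 47.70° ✓; |UW| = 20.50 ✗.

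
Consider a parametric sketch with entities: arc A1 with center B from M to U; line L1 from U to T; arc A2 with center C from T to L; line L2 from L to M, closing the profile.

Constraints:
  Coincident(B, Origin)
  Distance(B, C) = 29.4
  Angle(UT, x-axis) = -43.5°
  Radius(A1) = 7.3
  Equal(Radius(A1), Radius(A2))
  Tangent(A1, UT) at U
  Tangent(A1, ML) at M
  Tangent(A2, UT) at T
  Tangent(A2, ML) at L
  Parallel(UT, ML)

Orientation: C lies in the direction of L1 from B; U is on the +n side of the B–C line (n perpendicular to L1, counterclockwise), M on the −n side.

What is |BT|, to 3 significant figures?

30.3

The slot axis is L1's direction at -43.5°, so u = (cos -43.5°, sin -43.5°) = (0.725, -0.688) and n = (−sin -43.5°, cos -43.5°) = (0.688, 0.725). B is at the origin and C lies 29.4 along u from B, so C = 29.4·u = (21.3, -20.2). Tangency of A1 to both parallel lines with radius 7.3 puts U and M at B ± 7.3·n: U = (5.02, 5.30), M = (-5.02, -5.30). Equal radii place T and L the same way about C: T = C + 7.3·n = (26.4, -14.9), L = C − 7.3·n = (16.3, -25.5). Then |BT| = |T − B| = 30.3.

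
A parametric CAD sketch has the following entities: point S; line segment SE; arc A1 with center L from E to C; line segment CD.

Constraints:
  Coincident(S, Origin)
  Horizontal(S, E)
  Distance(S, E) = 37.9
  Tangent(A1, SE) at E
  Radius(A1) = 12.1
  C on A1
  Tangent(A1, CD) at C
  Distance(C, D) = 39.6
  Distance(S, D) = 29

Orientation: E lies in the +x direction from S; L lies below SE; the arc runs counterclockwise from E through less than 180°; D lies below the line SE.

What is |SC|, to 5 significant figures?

30.097

S is at the origin; S and E share the same y with |SE| = 37.9 and E on the +x side, so E = (37.900, 0.0000). Tangency of A1 to SE means the radius LE is perpendicular to SE, so L = E + (0, -12.1) = (37.900, -12.100). Since LC ⟂ CD (tangency), |LD| = √(12.1² + 39.6²) = 41.407 regardless of where C sits on A1. So D lies on both circle(S, 29.0) and circle(L, 41.407); the below-SE intersection is D = (0.098338, -29.000). C is the foot of the tangent from D: C = (29.949, -2.9789).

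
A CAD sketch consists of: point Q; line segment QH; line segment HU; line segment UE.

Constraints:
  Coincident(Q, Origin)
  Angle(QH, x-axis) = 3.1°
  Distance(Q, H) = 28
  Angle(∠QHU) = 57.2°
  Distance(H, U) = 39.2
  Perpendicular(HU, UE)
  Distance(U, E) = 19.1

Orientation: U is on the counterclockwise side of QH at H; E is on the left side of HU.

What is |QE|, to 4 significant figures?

24.44

Q is at the origin; QH runs at 3.1° with length 28.0, so H = 28.0·(cos 3.1°, sin 3.1°) = (27.96, 1.514). ∠QHU = 57.2°, so HU runs at 3.1° + (180° − 57.2°) = 125.9° from the x-axis; with |HU| = 39.2, U = H + 39.2·(cos 125.9°, sin 125.9°) = (4.973, 33.27). HU is perpendicular to UE; with |UE| = 19.1 on the left of HU, E = U + 19.1·(-0.8100, -0.5864) = (-10.50, 22.07). Then |QE| = |E − Q| = 24.44.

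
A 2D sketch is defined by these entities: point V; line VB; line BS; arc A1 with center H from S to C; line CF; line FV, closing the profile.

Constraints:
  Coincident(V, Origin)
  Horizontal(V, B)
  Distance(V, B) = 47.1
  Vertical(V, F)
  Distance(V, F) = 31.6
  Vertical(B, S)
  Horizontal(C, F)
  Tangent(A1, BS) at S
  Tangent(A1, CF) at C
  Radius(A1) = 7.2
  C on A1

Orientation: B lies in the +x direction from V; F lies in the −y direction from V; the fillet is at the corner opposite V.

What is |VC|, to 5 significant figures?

50.898

The virtual corner opposite V is at (47.100, -31.600). A1 meets BS tangentially, so HS is at right angles to BS and since A1 is tangent to CF there, HC ⟂ CF, with radius 7.2, so the center H sits 7.2 in from both sides at H = (39.900, -24.400). That places the tangent points at S = (47.100, -24.400) on BS and C = (39.900, -31.600) on CF. Then |VC| = |C − V| = 50.898.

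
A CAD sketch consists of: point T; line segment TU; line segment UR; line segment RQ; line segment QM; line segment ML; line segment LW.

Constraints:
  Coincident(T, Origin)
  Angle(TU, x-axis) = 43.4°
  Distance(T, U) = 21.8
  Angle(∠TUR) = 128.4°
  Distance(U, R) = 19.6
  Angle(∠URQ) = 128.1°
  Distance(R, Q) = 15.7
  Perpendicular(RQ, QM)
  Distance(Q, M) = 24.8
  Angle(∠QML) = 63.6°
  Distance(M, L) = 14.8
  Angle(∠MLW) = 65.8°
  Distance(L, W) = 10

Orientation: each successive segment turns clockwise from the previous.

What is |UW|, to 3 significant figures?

22.5

T is at the origin; TU runs at 43.4° with length 21.8, so U = (15.8, 15.0). ∠TUR = 128.4° gives UR at -8.20° from the x-axis; with |UR| = 19.6, R = (35.2, 12.2). ∠URQ = 128.1° gives RQ at -60.1° from the x-axis; with |RQ| = 15.7, Q = (43.1, -1.43). RQ is perpendicular to QM, so QM runs at -150°; with |QM| = 24.8, M = (21.6, -13.8). ∠QML = 63.6° gives ML at 93.5° from the x-axis; with |ML| = 14.8, L = (20.7, 0.983). ∠MLW = 65.8° gives LW at -20.7° from the x-axis; with |LW| = 10.0, W = (30.0, -2.55). Then |UW| = |W − U| = 22.5.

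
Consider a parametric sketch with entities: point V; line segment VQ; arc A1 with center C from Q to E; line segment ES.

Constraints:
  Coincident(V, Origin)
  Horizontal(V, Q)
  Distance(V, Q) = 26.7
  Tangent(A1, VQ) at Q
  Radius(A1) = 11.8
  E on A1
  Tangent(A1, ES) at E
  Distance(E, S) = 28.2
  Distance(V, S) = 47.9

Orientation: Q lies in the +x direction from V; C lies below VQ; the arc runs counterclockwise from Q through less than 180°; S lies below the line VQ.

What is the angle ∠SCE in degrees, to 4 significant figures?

67.29°

Checks: |CE| = 11.80 ✓; ∠(CE, ES) = 90.00° ✓; |ES| = 28.20 ✓; |VS| = 47.90 ✓.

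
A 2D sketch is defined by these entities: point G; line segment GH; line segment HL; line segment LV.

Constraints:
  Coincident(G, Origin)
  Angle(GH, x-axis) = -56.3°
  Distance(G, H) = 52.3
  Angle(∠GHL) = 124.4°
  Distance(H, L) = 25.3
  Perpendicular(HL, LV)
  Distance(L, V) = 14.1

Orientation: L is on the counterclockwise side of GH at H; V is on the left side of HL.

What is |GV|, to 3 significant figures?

62.1

G is at the origin; GH runs at -56.3° with length 52.3, so H = 52.3·(cos -56.3°, sin -56.3°) = (29.0, -43.5). ∠GHL = 124.4°, so HL runs at -56.3° + (180° − 124.4°) = -0.700° from the x-axis; with |HL| = 25.3, L = H + 25.3·(cos -0.700°, sin -0.700°) = (54.3, -43.8). The perpendicularity gives LV at right angles to HL; with |LV| = 14.1 on the left of HL, V = L + 14.1·(0.0122, 1.00) = (54.5, -29.7). Then |GV| = |V − G| = 62.1.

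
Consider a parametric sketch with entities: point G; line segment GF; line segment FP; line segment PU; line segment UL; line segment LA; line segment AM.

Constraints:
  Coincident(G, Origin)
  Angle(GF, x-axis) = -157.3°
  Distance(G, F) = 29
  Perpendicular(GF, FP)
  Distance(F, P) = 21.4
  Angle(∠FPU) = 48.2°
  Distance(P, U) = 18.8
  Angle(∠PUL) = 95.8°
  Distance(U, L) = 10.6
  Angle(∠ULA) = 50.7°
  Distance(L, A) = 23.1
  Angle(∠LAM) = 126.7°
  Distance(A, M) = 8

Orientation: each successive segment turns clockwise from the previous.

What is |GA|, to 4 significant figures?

35.29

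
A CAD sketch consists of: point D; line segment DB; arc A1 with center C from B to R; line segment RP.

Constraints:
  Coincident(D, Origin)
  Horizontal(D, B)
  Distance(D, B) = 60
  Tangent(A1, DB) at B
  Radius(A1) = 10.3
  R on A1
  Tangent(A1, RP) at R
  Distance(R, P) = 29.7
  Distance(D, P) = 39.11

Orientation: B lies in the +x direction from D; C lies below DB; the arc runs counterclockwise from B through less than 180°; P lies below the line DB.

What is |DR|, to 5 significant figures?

52.972

Checks: |CB| = 10.30 ✓; |CR| = 10.30 ✓; ∠(CR, RP) = 90.00° ✓; |RP| = 29.70 ✓; |DP| = 39.11 ✓.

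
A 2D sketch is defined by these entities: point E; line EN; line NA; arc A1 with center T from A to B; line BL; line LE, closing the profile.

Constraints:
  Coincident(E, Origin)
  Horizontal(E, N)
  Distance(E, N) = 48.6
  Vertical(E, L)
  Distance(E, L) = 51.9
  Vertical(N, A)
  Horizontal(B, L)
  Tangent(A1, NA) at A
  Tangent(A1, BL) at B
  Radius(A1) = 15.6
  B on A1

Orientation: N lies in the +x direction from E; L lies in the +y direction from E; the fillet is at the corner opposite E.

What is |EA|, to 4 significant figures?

60.66

E is at the origin; E and N share the same y with |EN| = 48.6 and N on the +x side, so N = (48.60, 0.000). EL is vertical with |EL| = 51.9 and L on the +y side, so L = (0.000, 51.90). The virtual corner opposite E is at (48.60, 51.90). The tangent condition forces TA to be normal to NA and since A1 is tangent to BL there, TB ⟂ BL, with radius 15.6, so the center T sits 15.6 in from both sides at T = (33.00, 36.30). That places the tangent points at A = (48.60, 36.30) on NA and B = (33.00, 51.90) on BL. Then |EA| = |A − E| = 60.66.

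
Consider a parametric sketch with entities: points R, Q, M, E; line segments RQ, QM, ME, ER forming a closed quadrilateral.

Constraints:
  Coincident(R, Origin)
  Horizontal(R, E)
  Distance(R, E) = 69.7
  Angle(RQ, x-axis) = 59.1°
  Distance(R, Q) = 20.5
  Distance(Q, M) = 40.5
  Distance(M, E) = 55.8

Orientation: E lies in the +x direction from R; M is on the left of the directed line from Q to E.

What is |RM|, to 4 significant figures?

60.62

R is at the origin; R and E share the same y with |RE| = 69.7 and E in +x, so E = (69.7, 0). RQ runs at 59.1° with |RQ| = 20.5, so Q = (10.53, 17.59). M is determined by |QM| = 40.5 and |ME| = 55.8 together: it lies at the intersection of circle(Q, 40.5) and circle(E, 55.8). With |QE| = 61.73, the foot of the radical line on QE is 18.93 from Q and the perpendicular offset is √(40.5² − 18.93²) = 35.80. Taking the left-of-QE solution: M = (38.88, 46.51).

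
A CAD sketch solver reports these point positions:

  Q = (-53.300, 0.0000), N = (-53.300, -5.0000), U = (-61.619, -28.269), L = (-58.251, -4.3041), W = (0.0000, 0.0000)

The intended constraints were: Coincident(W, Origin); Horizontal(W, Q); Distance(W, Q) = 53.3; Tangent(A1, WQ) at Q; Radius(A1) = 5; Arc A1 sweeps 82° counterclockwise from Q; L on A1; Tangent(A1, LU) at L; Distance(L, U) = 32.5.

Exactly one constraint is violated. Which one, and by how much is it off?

Distance(L, U) = 32.5 — off by 8.30.

W = (0.00, 0.00) ✓; W.y = 0.00, Q.y = 0.00 ✓; |WQ| = 53.30 ✓; ∠(NQ, QW) = 90.00° ✓; |NQ| = 5.000 ✓; bearing(N→L) − bearing(N→Q) = 82.00° ✓; |NL| = 5.000 ✓; ∠(NL, LU) = 90.00° ✓; |LU| = 24.20 ✗.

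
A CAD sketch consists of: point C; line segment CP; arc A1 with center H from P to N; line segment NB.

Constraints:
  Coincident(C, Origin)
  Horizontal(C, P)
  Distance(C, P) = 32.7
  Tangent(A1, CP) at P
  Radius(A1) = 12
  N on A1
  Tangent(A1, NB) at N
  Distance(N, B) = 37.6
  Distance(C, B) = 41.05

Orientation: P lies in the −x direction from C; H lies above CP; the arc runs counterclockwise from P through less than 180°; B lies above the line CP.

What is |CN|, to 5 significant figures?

22.918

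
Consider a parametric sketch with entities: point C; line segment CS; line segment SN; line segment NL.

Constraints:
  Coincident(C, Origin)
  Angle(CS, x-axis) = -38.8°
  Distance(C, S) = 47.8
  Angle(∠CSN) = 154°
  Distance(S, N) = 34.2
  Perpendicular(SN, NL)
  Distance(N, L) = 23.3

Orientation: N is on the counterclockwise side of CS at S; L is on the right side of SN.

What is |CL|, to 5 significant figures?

88.952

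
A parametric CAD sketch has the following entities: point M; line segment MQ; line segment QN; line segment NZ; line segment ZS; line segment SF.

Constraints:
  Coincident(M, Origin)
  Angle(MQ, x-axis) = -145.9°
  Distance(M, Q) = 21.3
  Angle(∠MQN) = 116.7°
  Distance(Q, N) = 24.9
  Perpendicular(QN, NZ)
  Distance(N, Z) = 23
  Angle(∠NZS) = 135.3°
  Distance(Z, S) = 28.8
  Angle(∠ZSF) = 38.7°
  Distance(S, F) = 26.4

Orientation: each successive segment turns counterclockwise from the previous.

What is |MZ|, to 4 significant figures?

34.70

∠MQN = 116.7° gives QN at -82.60° from the x-axis; with |QN| = 24.9, N = (-14.43, -36.63). The perpendicularity gives NZ at right angles to QN, so NZ runs at 7.400°; with |NZ| = 23.0, Z = (8.378, -33.67). Then |MZ| = |Z − M| = 34.70.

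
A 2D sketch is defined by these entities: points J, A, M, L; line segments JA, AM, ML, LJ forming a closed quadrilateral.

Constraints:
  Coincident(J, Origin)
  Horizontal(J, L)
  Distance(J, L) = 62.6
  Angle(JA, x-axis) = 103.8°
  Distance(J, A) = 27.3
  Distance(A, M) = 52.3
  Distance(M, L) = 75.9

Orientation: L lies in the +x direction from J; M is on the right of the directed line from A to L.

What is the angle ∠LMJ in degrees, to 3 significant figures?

51.3°

J is at the origin; J and L share the same y with |JL| = 62.6 and L in +x, so L = (62.6, 0). JA runs at 103.8° with |JA| = 27.3, so A = (-6.51, 26.5). M is determined by |AM| = 52.3 and |ML| = 75.9 together: it lies at the intersection of circle(A, 52.3) and circle(L, 75.9). With |AL| = 74.0, the foot of the radical line on AL is 16.6 from A and the perpendicular offset is √(52.3² − 16.6²) = 49.6. Taking the right-of-AL solution: M = (-8.80, -25.7).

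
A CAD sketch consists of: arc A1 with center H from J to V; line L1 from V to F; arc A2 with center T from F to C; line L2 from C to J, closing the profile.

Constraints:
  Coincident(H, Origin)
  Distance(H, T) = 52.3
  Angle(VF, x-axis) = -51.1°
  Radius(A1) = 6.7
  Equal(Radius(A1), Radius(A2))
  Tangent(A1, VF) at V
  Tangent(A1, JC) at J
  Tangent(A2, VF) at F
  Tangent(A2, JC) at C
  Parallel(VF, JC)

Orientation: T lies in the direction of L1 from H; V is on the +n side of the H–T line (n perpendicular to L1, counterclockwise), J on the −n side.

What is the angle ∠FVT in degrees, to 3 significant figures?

7.30°

The slot axis is L1's direction at -51.1°, so u = (cos -51.1°, sin -51.1°) = (0.628, -0.778) and n = (−sin -51.1°, cos -51.1°) = (0.778, 0.628). H is at the origin and T lies 52.3 along u from H, so T = 52.3·u = (32.8, -40.7). Tangency of A1 to both parallel lines with radius 6.7 puts V and J at H ± 6.7·n: V = (5.21, 4.21), J = (-5.21, -4.21). Equal radii place F and C the same way about T: F = T + 6.7·n = (38.1, -36.5), C = T − 6.7·n = (27.6, -44.9). Then cos ∠FVT = VF·VT / (|VF||VT|), giving 7.30°.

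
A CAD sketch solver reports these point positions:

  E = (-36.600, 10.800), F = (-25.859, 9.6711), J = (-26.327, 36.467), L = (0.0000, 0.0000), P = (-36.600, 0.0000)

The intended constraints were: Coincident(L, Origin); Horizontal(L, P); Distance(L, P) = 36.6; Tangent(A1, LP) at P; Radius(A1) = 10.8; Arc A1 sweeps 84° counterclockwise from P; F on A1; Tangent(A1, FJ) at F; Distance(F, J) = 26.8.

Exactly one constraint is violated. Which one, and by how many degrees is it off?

Tangent(A1, FJ) at F — off by 7.00°.

L = (0.00, 0.00) ✓; L.y = 0.00, P.y = 0.00 ✓; |LP| = 36.60 ✓; ∠(EP, PL) = 90.00° ✓; |EP| = 10.80 ✓; bearing(E→F) − bearing(E→P) = 84.00° ✓; |EF| = 10.80 ✓; ∠(EF, FJ) = 83.00° ✗; |FJ| = 26.80 ✓.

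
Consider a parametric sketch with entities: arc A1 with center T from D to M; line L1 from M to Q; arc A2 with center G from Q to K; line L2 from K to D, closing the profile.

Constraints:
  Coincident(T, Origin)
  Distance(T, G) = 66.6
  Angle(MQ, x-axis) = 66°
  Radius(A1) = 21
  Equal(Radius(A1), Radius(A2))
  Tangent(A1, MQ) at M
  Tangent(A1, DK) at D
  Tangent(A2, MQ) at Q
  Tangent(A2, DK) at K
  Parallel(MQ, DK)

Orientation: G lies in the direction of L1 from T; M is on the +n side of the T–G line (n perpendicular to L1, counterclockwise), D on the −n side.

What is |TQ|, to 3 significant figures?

69.8

The slot axis is L1's direction at 66.0°, so u = (cos 66.0°, sin 66.0°) = (0.407, 0.914) and n = (−sin 66.0°, cos 66.0°) = (-0.914, 0.407). T is at the origin and G lies 66.6 along u from T, so G = 66.6·u = (27.1, 60.8). Tangency of A1 to both parallel lines with radius 21.0 puts M and D at T ± 21.0·n: M = (-19.2, 8.54), D = (19.2, -8.54). Equal radii place Q and K the same way about G: Q = G + 21.0·n = (7.90, 69.4), K = G − 21.0·n = (46.3, 52.3). Then |TQ| = |Q − T| = 69.8.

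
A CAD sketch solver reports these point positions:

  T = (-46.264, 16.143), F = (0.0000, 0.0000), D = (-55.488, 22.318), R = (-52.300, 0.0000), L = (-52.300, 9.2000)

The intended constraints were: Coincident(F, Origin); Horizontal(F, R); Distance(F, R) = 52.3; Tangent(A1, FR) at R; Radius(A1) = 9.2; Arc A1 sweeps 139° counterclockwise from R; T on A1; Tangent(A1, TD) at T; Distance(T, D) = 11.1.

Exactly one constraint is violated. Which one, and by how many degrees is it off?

Tangent(A1, TD) at T — off by 7.20°.

F = (0.00, 0.00) ✓; F.y = 0.00, R.y = 0.00 ✓; |FR| = 52.30 ✓; ∠(LR, RF) = 90.00° ✓; |LR| = 9.200 ✓; bearing(L→T) − bearing(L→R) = 139.0° ✓; |LT| = 9.200 ✓; ∠(LT, TD) = 82.80° ✗; |TD| = 11.10 ✓.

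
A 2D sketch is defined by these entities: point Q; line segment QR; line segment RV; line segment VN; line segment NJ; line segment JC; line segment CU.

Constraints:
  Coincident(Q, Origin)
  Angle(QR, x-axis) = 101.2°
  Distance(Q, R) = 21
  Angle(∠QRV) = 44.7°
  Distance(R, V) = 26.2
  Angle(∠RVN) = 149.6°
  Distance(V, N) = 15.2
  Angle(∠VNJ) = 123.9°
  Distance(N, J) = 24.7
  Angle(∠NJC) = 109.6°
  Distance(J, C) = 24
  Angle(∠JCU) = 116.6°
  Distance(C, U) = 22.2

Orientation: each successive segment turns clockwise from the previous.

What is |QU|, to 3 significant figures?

18.2

∠NJC = 109.6° gives JC at 169° from the x-axis; with |JC| = 24.0, C = (-12.0, -24.5). ∠JCU = 116.6° gives CU at 106° from the x-axis; with |CU| = 22.2, U = (-17.9, -3.11). Then |QU| = |U − Q| = 18.2.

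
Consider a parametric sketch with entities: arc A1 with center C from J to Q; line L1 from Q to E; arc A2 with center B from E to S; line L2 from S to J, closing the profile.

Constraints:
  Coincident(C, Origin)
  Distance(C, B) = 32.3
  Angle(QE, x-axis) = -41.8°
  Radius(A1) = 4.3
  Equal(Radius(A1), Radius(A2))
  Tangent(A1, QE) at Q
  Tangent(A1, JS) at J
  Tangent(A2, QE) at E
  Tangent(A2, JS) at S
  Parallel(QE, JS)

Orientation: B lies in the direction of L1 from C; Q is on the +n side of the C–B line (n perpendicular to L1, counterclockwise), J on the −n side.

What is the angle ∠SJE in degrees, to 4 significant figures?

14.91°

Tangency of A1 to both parallel lines with radius 4.3 puts Q and J at C ± 4.3·n: Q = (2.866, 3.206), J = (-2.866, -3.206). Equal radii place E and S the same way about B: E = B + 4.3·n = (26.94, -18.32), S = B − 4.3·n = (21.21, -24.73). Then cos ∠SJE = JS·JE / (|JS||JE|), giving 14.91°.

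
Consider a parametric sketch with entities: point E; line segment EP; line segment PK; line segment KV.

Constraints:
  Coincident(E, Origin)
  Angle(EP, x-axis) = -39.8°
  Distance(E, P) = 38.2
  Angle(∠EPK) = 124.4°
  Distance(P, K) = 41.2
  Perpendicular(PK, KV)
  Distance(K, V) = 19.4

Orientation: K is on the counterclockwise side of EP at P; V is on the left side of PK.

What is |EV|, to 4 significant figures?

63.94

E is at the origin; EP runs at -39.8° with length 38.2, so P = 38.2·(cos -39.8°, sin -39.8°) = (29.35, -24.45). ∠EPK = 124.4°, so PK runs at -39.8° + (180° − 124.4°) = 15.80° from the x-axis; with |PK| = 41.2, K = P + 41.2·(cos 15.80°, sin 15.80°) = (68.99, -13.23). The perpendicularity gives KV at right angles to PK; with |KV| = 19.4 on the left of PK, V = K + 19.4·(-0.2723, 0.9622) = (63.71, 5.433). Then |EV| = |V − E| = 63.94.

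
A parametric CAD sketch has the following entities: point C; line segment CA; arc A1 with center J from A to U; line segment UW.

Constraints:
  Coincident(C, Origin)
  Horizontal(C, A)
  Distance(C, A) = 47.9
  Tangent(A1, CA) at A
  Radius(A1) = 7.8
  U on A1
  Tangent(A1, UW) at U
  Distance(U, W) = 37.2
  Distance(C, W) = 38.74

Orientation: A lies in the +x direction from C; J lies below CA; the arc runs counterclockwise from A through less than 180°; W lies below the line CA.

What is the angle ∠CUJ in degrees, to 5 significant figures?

148.47°

C is at the origin; CA is horizontal with |CA| = 47.9 and A on the +x side, so A = (47.900, 0.0000). A1 meets CA tangentially, so JA is at right angles to CA, so J = A + (0, -7.8) = (47.900, -7.8000). Since JU ⟂ UW (tangency), |JW| = √(7.8² + 37.2²) = 38.009 regardless of where U sits on A1. So W lies on both circle(C, 38.74) and circle(J, 38.009); the below-CA intersection is W = (19.743, -33.332). U is the foot of the tangent from W: U = (41.586, -3.2200).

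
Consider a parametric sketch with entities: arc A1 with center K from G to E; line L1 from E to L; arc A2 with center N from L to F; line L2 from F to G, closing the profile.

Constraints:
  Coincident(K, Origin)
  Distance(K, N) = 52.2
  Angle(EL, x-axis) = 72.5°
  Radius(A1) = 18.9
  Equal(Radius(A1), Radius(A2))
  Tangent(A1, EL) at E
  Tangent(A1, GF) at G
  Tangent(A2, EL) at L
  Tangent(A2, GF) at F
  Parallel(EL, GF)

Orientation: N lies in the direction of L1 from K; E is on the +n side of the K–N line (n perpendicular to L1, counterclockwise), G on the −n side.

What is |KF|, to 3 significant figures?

55.5

The slot axis is L1's direction at 72.5°, so u = (cos 72.5°, sin 72.5°) = (0.301, 0.954) and n = (−sin 72.5°, cos 72.5°) = (-0.954, 0.301). K is at the origin and N lies 52.2 along u from K, so N = 52.2·u = (15.7, 49.8). Tangency of A1 to both parallel lines with radius 18.9 puts E and G at K ± 18.9·n: E = (-18.0, 5.68), G = (18.0, -5.68). Equal radii place L and F the same way about N: L = N + 18.9·n = (-2.33, 55.5), F = N − 18.9·n = (33.7, 44.1). Then |KF| = |F − K| = 55.5.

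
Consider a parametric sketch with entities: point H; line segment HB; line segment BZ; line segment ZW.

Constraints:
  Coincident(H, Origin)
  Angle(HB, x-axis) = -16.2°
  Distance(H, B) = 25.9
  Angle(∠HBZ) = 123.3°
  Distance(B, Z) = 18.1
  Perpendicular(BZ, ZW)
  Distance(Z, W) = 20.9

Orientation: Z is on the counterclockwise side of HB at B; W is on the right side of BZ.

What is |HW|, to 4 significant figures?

53.43

H is at the origin; HB runs at -16.2° with length 25.9, so B = 25.9·(cos -16.2°, sin -16.2°) = (24.87, -7.226). ∠HBZ = 123.3°, so BZ runs at -16.2° + (180° − 123.3°) = 40.50° from the x-axis; with |BZ| = 18.1, Z = B + 18.1·(cos 40.50°, sin 40.50°) = (38.63, 4.529). The perpendicularity gives ZW at right angles to BZ; with |ZW| = 20.9 on the right of BZ, W = Z + 20.9·(0.6494, -0.7604) = (52.21, -11.36). Then |HW| = |W − H| = 53.43.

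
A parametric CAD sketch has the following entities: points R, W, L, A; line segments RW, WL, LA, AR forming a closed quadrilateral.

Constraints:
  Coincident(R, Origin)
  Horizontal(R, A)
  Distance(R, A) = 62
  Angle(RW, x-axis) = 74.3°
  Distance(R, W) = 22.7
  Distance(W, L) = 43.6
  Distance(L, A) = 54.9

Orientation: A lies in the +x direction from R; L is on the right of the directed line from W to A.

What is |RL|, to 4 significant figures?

24.29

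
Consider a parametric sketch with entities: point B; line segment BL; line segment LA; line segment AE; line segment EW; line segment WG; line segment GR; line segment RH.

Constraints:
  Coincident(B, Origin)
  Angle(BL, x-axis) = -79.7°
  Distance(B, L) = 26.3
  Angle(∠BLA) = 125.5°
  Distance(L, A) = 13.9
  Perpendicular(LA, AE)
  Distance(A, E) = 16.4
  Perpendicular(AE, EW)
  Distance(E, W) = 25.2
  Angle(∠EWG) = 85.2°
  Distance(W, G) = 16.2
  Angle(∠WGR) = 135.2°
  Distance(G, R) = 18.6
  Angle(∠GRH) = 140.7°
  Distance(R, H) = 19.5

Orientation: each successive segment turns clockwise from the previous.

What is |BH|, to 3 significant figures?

51.5

B is at the origin; BL runs at -79.7° with length 26.3, so L = (4.70, -25.9). ∠BLA = 125.5° gives LA at -134° from the x-axis; with |LA| = 13.9, A = (-4.99, -35.8). LA is perpendicular to AE, so AE runs at 136°; with |AE| = 16.4, E = (-16.7, -24.4). AE is perpendicular to EW, so EW runs at 45.8°; with |EW| = 25.2, W = (0.823, -6.34). ∠EWG = 85.2° gives WG at -49.0° from the x-axis; with |WG| = 16.2, G = (11.5, -18.6). ∠WGR = 135.2° gives GR at -93.8° from the x-axis; with |GR| = 18.6, R = (10.2, -37.1). ∠GRH = 140.7° gives RH at -133° from the x-axis; with |RH| = 19.5, H = (-3.11, -51.4). Then |BH| = |H − B| = 51.5.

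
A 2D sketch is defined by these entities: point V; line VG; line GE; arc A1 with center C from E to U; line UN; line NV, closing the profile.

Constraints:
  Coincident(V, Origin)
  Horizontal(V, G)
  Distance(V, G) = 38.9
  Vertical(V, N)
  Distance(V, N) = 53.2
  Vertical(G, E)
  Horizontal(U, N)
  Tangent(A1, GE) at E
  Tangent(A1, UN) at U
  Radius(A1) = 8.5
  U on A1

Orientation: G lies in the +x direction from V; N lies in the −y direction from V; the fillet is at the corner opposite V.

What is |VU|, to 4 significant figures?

61.27

The virtual corner opposite V is at (38.90, -53.20). A1 meets GE tangentially, so CE is at right angles to GE and A1 meets UN tangentially, so CU is at right angles to UN, with radius 8.5, so the center C sits 8.5 in from both sides at C = (30.40, -44.70). That places the tangent points at E = (38.90, -44.70) on GE and U = (30.40, -53.20) on UN. Then |VU| = |U − V| = 61.27.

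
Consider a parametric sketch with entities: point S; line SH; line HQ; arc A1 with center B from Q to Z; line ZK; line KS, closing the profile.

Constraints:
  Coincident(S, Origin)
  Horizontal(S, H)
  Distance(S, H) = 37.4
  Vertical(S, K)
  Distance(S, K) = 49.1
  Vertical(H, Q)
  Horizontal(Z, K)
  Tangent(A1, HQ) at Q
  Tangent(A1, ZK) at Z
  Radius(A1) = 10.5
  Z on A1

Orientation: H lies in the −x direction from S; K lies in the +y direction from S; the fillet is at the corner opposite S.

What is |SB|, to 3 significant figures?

47.0

S is at the origin; SH is horizontal with |SH| = 37.4 and H on the −x side, so H = (-37.4, 0.00). SK is vertical with |SK| = 49.1 and K on the +y side, so K = (0.00, 49.1). The virtual corner opposite S is at (-37.4, 49.1). Tangency of A1 to HQ means the radius BQ is perpendicular to HQ and since A1 is tangent to ZK there, BZ ⟂ ZK, with radius 10.5, so the center B sits 10.5 in from both sides at B = (-26.9, 38.6). Then |SB| = |B − S| = 47.0.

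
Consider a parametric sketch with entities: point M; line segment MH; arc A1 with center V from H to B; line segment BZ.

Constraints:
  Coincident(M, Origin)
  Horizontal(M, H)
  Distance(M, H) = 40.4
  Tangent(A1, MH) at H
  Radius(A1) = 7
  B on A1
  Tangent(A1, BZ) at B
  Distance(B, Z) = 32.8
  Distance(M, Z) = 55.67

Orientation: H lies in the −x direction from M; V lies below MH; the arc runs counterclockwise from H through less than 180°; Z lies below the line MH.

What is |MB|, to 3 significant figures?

48.0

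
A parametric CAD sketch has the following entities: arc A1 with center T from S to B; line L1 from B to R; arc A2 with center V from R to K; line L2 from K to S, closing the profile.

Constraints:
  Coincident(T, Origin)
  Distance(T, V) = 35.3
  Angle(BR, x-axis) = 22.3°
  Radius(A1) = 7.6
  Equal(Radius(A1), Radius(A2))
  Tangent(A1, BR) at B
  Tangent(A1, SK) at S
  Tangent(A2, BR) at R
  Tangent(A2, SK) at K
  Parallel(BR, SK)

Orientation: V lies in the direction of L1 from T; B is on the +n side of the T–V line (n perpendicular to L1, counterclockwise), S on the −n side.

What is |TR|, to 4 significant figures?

36.11

The slot axis is L1's direction at 22.3°, so u = (cos 22.3°, sin 22.3°) = (0.9252, 0.3795) and n = (−sin 22.3°, cos 22.3°) = (-0.3795, 0.9252). T is at the origin and V lies 35.3 along u from T, so V = 35.3·u = (32.66, 13.39). Tangency of A1 to both parallel lines with radius 7.6 puts B and S at T ± 7.6·n: B = (-2.884, 7.032), S = (2.884, -7.032). Equal radii place R and K the same way about V: R = V + 7.6·n = (29.78, 20.43), K = V − 7.6·n = (35.54, 6.363). Then |TR| = |R − T| = 36.11.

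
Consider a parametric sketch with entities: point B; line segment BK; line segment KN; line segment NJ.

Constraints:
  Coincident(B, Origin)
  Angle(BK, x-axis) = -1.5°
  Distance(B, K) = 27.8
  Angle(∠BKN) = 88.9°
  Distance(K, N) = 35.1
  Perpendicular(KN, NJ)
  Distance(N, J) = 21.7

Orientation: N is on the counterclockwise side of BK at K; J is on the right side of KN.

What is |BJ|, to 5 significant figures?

60.370

∠BKN = 88.9°, so KN runs at -1.5° + (180° − 88.9°) = 89.600° from the x-axis; with |KN| = 35.1, N = K + 35.1·(cos 89.600°, sin 89.600°) = (28.036, 34.371). KN is perpendicular to NJ; with |NJ| = 21.7 on the right of KN, J = N + 21.7·(0.99998, -0.0069813) = (49.735, 34.220). Then |BJ| = |J − B| = 60.370.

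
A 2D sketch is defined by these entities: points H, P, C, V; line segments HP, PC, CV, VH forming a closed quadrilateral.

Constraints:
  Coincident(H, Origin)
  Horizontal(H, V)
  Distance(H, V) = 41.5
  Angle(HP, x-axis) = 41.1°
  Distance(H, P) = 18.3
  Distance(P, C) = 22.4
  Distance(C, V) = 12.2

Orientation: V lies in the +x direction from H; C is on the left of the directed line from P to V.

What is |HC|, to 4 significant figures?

37.79

Checks: H = (0.00, 0.00) ✓; |PC| = 22.40 ✓; |CV| = 12.20 ✓.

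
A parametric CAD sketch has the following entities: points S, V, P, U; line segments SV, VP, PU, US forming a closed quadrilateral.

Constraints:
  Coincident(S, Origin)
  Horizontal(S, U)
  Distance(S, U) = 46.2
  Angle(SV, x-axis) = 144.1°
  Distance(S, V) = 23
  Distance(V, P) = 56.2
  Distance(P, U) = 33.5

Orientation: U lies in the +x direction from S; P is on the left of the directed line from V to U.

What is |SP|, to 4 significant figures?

46.77

S is at the origin; S and U share the same y with |SU| = 46.2 and U in +x, so U = (46.2, 0). SV runs at 144.1° with |SV| = 23.0, so V = (-18.63, 13.49). P is determined by |VP| = 56.2 and |PU| = 33.5 together: it lies at the intersection of circle(V, 56.2) and circle(U, 33.5). With |VU| = 66.22, the foot of the radical line on VU is 48.48 from V and the perpendicular offset is √(56.2² − 48.48²) = 28.42. Taking the left-of-VU solution: P = (34.63, 31.44).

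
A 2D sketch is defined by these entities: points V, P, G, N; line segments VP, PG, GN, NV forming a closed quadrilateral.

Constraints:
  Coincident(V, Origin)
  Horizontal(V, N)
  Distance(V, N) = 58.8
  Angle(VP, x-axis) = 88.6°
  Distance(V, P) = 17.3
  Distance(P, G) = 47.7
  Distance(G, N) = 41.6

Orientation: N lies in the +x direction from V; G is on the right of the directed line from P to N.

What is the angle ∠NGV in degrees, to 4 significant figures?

101.2°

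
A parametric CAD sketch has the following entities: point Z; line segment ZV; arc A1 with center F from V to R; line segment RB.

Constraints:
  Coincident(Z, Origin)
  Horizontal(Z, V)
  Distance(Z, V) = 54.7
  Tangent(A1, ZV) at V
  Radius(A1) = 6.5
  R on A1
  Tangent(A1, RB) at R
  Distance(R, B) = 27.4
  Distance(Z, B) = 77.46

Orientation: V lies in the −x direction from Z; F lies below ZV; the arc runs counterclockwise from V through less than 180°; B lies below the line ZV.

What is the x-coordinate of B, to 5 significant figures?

-71.912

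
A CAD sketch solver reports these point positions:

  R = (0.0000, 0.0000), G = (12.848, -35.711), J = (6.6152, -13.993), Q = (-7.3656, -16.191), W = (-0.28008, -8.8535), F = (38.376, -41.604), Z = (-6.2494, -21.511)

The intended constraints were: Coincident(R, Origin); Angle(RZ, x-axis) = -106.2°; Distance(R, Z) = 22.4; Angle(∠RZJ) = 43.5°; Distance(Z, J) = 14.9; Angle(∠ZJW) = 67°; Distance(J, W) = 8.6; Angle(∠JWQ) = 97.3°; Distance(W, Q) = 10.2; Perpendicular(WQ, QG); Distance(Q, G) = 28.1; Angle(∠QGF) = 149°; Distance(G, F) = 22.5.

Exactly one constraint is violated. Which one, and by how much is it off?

Distance(G, F) = 22.5 — off by 3.70.

R = (0.00, 0.00) ✓; RZ at -106.2° ✓; |RZ| = 22.40 ✓; ∠RZJ = 43.50° ✓; |ZJ| = 14.90 ✓; ∠ZJW = 67.00° ✓; |JW| = 8.600 ✓; ∠JWQ = 97.30° ✓; |WQ| = 10.20 ✓; ∠(WQ, QG) = 90.00° ✓; |QG| = 28.10 ✓; ∠QGF = 149.0° ✓; |GF| = 26.20 ✗.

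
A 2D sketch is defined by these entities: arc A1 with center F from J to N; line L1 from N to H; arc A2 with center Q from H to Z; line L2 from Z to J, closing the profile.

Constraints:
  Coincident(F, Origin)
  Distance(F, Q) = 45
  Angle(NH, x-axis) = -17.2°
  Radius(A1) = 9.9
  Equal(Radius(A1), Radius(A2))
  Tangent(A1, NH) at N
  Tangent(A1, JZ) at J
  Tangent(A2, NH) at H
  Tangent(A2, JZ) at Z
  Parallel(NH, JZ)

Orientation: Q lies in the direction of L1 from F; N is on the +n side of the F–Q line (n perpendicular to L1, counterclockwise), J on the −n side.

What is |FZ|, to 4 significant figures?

46.08

Tangency of A1 to both parallel lines with radius 9.9 puts N and J at F ± 9.9·n: N = (2.928, 9.457), J = (-2.928, -9.457). Equal radii place H and Z the same way about Q: H = Q + 9.9·n = (45.92, -3.850), Z = Q − 9.9·n = (40.06, -22.76). Then |FZ| = |Z − F| = 46.08.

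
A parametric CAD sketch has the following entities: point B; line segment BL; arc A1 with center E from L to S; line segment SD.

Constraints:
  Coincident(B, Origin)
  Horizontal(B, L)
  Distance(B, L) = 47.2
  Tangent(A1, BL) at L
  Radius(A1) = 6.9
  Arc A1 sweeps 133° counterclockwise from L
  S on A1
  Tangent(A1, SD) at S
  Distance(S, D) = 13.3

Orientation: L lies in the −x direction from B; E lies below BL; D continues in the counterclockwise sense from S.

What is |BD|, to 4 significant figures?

48.16

B is at the origin; B and L share the same y with |BL| = 47.2 and L on the −x side, so L = (-47.20, 0.000). Since A1 is tangent to BL there, EL ⟂ BL, so E = L + (0, -6.9) = (-47.20, -6.900). On A1, L sits at bearing 90° from E; a 133° counterclockwise sweep puts S at bearing 223°, so S = E + 6.9·(cos 223°, sin 223°) = (-52.25, -11.61). A1 meets SD tangentially, so ES is at right angles to SD, so SD runs along (−sin 223°, cos 223°); with |SD| = 13.3, D = (-43.18, -21.33). Then |BD| = |D − B| = 48.16.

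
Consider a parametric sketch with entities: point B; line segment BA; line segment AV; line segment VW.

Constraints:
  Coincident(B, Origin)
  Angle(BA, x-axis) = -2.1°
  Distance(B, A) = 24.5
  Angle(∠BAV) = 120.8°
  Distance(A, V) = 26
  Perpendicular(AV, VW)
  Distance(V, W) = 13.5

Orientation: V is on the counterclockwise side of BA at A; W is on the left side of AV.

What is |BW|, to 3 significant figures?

39.3

∠BAV = 120.8°, so AV runs at -2.1° + (180° − 120.8°) = 57.1° from the x-axis; with |AV| = 26.0, V = A + 26.0·(cos 57.1°, sin 57.1°) = (38.6, 20.9). AV ⟂ VW; with |VW| = 13.5 on the left of AV, W = V + 13.5·(-0.840, 0.543) = (27.3, 28.3). Then |BW| = |W − B| = 39.3.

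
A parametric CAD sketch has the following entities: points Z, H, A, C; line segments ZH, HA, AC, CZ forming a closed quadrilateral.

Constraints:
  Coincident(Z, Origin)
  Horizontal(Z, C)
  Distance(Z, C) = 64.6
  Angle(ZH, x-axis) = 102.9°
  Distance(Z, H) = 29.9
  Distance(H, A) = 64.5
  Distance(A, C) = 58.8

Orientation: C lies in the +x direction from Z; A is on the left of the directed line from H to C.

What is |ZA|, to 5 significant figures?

76.942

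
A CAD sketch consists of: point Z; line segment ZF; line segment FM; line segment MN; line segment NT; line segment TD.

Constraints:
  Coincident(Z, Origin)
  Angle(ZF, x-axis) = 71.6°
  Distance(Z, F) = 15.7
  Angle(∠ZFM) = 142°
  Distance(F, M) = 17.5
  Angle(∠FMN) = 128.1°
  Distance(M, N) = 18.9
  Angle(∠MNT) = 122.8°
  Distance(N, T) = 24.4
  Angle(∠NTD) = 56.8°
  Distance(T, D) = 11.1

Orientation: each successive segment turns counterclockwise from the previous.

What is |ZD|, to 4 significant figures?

33.10

Z is at the origin; ZF runs at 71.6° with length 15.7, so F = (4.956, 14.90). ∠ZFM = 142.0° gives FM at 109.6° from the x-axis; with |FM| = 17.5, M = (-0.9147, 31.38). ∠FMN = 128.1° gives MN at 161.5° from the x-axis; with |MN| = 18.9, N = (-18.84, 37.38). ∠MNT = 122.8° gives NT at -141.3° from the x-axis; with |NT| = 24.4, T = (-37.88, 22.12). ∠NTD = 56.8° gives TD at -18.10° from the x-axis; with |TD| = 11.1, D = (-27.33, 18.68). Then |ZD| = |D − Z| = 33.10.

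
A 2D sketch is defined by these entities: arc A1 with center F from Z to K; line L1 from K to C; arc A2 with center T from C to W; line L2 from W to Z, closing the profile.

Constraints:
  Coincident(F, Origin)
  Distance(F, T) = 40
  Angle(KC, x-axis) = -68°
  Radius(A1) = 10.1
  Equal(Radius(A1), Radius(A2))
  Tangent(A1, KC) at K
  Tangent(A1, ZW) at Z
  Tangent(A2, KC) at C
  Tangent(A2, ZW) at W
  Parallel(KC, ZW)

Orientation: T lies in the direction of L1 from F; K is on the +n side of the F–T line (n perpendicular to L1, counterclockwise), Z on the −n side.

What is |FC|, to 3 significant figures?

41.3

The slot axis is L1's direction at -68.0°, so u = (cos -68.0°, sin -68.0°) = (0.375, -0.927) and n = (−sin -68.0°, cos -68.0°) = (0.927, 0.375). F is at the origin and T lies 40.0 along u from F, so T = 40.0·u = (15.0, -37.1). Tangency of A1 to both parallel lines with radius 10.1 puts K and Z at F ± 10.1·n: K = (9.36, 3.78), Z = (-9.36, -3.78). Equal radii place C and W the same way about T: C = T + 10.1·n = (24.3, -33.3), W = T − 10.1·n = (5.62, -40.9). Then |FC| = |C − F| = 41.3.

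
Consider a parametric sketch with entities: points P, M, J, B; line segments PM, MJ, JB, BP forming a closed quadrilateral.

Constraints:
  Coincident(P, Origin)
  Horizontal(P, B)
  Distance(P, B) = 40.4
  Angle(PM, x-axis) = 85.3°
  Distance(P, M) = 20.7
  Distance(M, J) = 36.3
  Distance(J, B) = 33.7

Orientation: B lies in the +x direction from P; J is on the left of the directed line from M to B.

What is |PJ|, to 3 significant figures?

48.9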